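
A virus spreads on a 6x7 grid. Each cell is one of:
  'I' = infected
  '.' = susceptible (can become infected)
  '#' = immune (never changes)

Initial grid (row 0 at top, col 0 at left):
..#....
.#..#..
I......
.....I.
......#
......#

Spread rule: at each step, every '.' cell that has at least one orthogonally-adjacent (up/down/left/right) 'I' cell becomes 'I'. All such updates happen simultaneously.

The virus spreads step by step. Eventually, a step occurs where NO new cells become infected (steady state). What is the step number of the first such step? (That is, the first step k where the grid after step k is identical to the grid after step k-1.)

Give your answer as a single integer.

Answer: 6

Derivation:
Step 0 (initial): 2 infected
Step 1: +7 new -> 9 infected
Step 2: +10 new -> 19 infected
Step 3: +10 new -> 29 infected
Step 4: +6 new -> 35 infected
Step 5: +2 new -> 37 infected
Step 6: +0 new -> 37 infected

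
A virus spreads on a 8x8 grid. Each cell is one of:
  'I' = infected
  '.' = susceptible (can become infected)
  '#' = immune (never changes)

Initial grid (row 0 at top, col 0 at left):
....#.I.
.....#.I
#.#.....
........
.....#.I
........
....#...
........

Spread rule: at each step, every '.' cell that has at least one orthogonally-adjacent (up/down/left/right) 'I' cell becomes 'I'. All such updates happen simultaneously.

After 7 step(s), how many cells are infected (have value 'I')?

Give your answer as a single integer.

Answer: 43

Derivation:
Step 0 (initial): 3 infected
Step 1: +7 new -> 10 infected
Step 2: +4 new -> 14 infected
Step 3: +5 new -> 19 infected
Step 4: +5 new -> 24 infected
Step 5: +6 new -> 30 infected
Step 6: +6 new -> 36 infected
Step 7: +7 new -> 43 infected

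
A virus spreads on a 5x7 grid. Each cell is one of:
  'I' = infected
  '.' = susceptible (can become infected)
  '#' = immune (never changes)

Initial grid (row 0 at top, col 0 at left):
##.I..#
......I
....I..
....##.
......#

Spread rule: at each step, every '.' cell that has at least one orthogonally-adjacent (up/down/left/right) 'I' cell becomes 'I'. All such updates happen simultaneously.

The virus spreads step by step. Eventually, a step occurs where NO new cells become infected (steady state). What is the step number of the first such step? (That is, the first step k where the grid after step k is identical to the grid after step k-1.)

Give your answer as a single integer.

Answer: 7

Derivation:
Step 0 (initial): 3 infected
Step 1: +8 new -> 11 infected
Step 2: +5 new -> 16 infected
Step 3: +4 new -> 20 infected
Step 4: +5 new -> 25 infected
Step 5: +3 new -> 28 infected
Step 6: +1 new -> 29 infected
Step 7: +0 new -> 29 infected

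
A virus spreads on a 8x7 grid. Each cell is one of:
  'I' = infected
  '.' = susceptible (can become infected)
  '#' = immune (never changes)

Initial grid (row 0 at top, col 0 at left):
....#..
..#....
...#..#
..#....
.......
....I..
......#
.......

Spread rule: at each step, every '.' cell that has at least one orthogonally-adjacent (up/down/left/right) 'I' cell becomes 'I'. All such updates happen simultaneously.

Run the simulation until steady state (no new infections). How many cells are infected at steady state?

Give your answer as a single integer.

Answer: 50

Derivation:
Step 0 (initial): 1 infected
Step 1: +4 new -> 5 infected
Step 2: +8 new -> 13 infected
Step 3: +9 new -> 22 infected
Step 4: +8 new -> 30 infected
Step 5: +6 new -> 36 infected
Step 6: +6 new -> 42 infected
Step 7: +5 new -> 47 infected
Step 8: +2 new -> 49 infected
Step 9: +1 new -> 50 infected
Step 10: +0 new -> 50 infected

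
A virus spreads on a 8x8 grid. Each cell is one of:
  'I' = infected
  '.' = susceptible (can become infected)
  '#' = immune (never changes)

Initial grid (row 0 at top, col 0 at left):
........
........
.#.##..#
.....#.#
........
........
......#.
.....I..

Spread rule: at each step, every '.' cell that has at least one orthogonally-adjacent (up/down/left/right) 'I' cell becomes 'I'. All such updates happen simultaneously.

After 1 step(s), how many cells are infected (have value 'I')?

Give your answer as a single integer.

Answer: 4

Derivation:
Step 0 (initial): 1 infected
Step 1: +3 new -> 4 infected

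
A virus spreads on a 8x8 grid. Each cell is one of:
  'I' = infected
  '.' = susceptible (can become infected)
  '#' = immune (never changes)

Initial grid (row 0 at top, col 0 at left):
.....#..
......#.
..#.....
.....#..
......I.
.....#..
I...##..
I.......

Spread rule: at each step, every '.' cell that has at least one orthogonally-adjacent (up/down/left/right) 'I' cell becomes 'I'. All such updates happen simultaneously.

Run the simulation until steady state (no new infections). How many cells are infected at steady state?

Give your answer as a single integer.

Step 0 (initial): 3 infected
Step 1: +7 new -> 10 infected
Step 2: +9 new -> 19 infected
Step 3: +12 new -> 31 infected
Step 4: +11 new -> 42 infected
Step 5: +6 new -> 48 infected
Step 6: +5 new -> 53 infected
Step 7: +3 new -> 56 infected
Step 8: +1 new -> 57 infected
Step 9: +0 new -> 57 infected

Answer: 57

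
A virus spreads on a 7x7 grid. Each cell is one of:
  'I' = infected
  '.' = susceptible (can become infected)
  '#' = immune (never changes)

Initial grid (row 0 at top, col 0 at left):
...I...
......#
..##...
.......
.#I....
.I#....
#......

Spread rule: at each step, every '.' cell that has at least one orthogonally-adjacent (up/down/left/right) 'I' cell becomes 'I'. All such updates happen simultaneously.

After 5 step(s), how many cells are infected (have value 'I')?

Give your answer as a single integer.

Answer: 42

Derivation:
Step 0 (initial): 3 infected
Step 1: +7 new -> 10 infected
Step 2: +10 new -> 20 infected
Step 3: +11 new -> 31 infected
Step 4: +7 new -> 38 infected
Step 5: +4 new -> 42 infected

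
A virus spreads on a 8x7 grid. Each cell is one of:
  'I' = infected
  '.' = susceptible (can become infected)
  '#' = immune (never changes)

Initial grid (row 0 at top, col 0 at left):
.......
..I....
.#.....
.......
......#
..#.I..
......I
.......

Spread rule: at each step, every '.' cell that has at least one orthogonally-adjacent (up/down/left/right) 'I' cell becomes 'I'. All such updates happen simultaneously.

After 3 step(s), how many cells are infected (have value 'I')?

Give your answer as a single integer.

Step 0 (initial): 3 infected
Step 1: +11 new -> 14 infected
Step 2: +12 new -> 26 infected
Step 3: +11 new -> 37 infected

Answer: 37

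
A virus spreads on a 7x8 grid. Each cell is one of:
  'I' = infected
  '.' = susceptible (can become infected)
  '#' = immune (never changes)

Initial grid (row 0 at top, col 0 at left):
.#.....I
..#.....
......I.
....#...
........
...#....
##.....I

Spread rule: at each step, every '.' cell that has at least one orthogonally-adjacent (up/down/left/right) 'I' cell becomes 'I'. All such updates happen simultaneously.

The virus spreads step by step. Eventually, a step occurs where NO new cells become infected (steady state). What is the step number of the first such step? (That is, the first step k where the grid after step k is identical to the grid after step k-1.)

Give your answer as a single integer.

Step 0 (initial): 3 infected
Step 1: +8 new -> 11 infected
Step 2: +9 new -> 20 infected
Step 3: +6 new -> 26 infected
Step 4: +7 new -> 33 infected
Step 5: +5 new -> 38 infected
Step 6: +5 new -> 43 infected
Step 7: +4 new -> 47 infected
Step 8: +3 new -> 50 infected
Step 9: +0 new -> 50 infected

Answer: 9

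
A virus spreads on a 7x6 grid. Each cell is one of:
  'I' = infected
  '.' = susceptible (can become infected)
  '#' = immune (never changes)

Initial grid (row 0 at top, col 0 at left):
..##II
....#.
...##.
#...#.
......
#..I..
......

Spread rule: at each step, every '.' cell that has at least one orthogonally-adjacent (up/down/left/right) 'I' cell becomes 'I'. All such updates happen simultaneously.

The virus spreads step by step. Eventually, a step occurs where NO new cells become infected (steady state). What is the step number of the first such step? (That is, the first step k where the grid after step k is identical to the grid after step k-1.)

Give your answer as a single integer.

Answer: 9

Derivation:
Step 0 (initial): 3 infected
Step 1: +5 new -> 8 infected
Step 2: +8 new -> 16 infected
Step 3: +6 new -> 22 infected
Step 4: +4 new -> 26 infected
Step 5: +2 new -> 28 infected
Step 6: +3 new -> 31 infected
Step 7: +2 new -> 33 infected
Step 8: +1 new -> 34 infected
Step 9: +0 new -> 34 infected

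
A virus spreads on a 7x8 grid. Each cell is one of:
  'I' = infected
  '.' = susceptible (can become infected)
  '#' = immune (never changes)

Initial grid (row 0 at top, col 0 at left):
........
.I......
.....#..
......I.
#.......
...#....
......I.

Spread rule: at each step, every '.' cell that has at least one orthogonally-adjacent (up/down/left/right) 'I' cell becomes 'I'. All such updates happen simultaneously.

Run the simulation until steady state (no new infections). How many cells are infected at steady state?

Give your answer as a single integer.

Step 0 (initial): 3 infected
Step 1: +11 new -> 14 infected
Step 2: +14 new -> 28 infected
Step 3: +14 new -> 42 infected
Step 4: +7 new -> 49 infected
Step 5: +3 new -> 52 infected
Step 6: +1 new -> 53 infected
Step 7: +0 new -> 53 infected

Answer: 53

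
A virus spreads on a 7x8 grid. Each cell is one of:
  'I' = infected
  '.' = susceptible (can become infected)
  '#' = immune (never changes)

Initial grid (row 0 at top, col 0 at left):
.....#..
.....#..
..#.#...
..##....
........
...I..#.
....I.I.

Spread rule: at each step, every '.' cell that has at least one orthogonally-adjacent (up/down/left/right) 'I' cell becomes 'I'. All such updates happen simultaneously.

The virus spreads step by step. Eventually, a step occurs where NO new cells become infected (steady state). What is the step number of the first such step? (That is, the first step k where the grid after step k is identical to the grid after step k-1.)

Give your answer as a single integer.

Answer: 11

Derivation:
Step 0 (initial): 3 infected
Step 1: +6 new -> 9 infected
Step 2: +6 new -> 15 infected
Step 3: +6 new -> 21 infected
Step 4: +6 new -> 27 infected
Step 5: +5 new -> 32 infected
Step 6: +4 new -> 36 infected
Step 7: +5 new -> 41 infected
Step 8: +4 new -> 45 infected
Step 9: +3 new -> 48 infected
Step 10: +1 new -> 49 infected
Step 11: +0 new -> 49 infected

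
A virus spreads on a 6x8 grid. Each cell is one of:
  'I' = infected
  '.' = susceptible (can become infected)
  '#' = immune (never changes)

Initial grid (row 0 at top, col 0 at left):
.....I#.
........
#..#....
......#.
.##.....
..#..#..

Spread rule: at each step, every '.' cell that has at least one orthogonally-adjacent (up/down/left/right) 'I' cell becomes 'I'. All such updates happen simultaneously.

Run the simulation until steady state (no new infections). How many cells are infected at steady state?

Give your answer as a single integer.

Step 0 (initial): 1 infected
Step 1: +2 new -> 3 infected
Step 2: +4 new -> 7 infected
Step 3: +6 new -> 13 infected
Step 4: +6 new -> 19 infected
Step 5: +7 new -> 26 infected
Step 6: +7 new -> 33 infected
Step 7: +3 new -> 36 infected
Step 8: +1 new -> 37 infected
Step 9: +1 new -> 38 infected
Step 10: +1 new -> 39 infected
Step 11: +1 new -> 40 infected
Step 12: +0 new -> 40 infected

Answer: 40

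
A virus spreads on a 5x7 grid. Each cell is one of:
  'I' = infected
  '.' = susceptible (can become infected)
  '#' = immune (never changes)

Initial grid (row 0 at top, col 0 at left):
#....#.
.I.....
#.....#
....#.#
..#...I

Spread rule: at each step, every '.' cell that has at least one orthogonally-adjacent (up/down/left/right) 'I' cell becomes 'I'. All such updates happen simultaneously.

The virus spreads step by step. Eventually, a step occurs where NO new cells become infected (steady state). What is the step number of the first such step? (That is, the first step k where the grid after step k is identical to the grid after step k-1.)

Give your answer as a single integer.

Step 0 (initial): 2 infected
Step 1: +5 new -> 7 infected
Step 2: +6 new -> 13 infected
Step 3: +8 new -> 21 infected
Step 4: +5 new -> 26 infected
Step 5: +1 new -> 27 infected
Step 6: +1 new -> 28 infected
Step 7: +0 new -> 28 infected

Answer: 7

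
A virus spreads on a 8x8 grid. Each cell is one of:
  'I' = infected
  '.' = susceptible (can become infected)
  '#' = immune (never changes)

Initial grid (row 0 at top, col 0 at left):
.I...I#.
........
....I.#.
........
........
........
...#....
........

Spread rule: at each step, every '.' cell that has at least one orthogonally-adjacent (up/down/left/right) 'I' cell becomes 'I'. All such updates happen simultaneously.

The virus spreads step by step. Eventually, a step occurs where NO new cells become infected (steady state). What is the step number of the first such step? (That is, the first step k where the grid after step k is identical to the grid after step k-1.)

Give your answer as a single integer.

Answer: 9

Derivation:
Step 0 (initial): 3 infected
Step 1: +9 new -> 12 infected
Step 2: +10 new -> 22 infected
Step 3: +8 new -> 30 infected
Step 4: +10 new -> 40 infected
Step 5: +7 new -> 47 infected
Step 6: +7 new -> 54 infected
Step 7: +5 new -> 59 infected
Step 8: +2 new -> 61 infected
Step 9: +0 new -> 61 infected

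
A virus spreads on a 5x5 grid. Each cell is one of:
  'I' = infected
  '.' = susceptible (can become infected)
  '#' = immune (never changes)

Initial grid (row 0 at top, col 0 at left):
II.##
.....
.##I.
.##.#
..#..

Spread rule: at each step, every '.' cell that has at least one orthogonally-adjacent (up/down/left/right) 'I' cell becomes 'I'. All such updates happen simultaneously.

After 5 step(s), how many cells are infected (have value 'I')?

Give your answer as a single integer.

Answer: 17

Derivation:
Step 0 (initial): 3 infected
Step 1: +6 new -> 9 infected
Step 2: +4 new -> 13 infected
Step 3: +2 new -> 15 infected
Step 4: +1 new -> 16 infected
Step 5: +1 new -> 17 infected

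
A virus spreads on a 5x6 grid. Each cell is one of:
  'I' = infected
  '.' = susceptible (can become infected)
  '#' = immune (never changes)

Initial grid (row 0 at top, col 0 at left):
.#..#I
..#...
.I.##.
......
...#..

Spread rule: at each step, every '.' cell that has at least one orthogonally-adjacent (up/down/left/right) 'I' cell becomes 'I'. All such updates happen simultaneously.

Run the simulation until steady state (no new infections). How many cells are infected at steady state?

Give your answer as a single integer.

Answer: 24

Derivation:
Step 0 (initial): 2 infected
Step 1: +5 new -> 7 infected
Step 2: +6 new -> 13 infected
Step 3: +6 new -> 19 infected
Step 4: +3 new -> 22 infected
Step 5: +2 new -> 24 infected
Step 6: +0 new -> 24 infected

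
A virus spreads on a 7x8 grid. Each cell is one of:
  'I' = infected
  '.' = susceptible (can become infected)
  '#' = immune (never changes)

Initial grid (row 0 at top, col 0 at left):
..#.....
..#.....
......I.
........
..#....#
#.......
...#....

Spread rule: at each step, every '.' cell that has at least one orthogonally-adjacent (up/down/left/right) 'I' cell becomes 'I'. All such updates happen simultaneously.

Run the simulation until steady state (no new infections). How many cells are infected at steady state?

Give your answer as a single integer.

Step 0 (initial): 1 infected
Step 1: +4 new -> 5 infected
Step 2: +7 new -> 12 infected
Step 3: +7 new -> 19 infected
Step 4: +8 new -> 27 infected
Step 5: +7 new -> 34 infected
Step 6: +5 new -> 39 infected
Step 7: +5 new -> 44 infected
Step 8: +4 new -> 48 infected
Step 9: +1 new -> 49 infected
Step 10: +1 new -> 50 infected
Step 11: +0 new -> 50 infected

Answer: 50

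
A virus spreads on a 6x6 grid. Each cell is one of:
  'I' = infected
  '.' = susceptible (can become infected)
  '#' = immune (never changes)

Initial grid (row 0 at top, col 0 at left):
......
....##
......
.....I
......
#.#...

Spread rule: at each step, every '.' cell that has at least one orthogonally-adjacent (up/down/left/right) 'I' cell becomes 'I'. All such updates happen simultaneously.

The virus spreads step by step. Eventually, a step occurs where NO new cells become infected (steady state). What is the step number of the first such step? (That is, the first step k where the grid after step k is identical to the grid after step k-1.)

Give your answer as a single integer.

Step 0 (initial): 1 infected
Step 1: +3 new -> 4 infected
Step 2: +4 new -> 8 infected
Step 3: +4 new -> 12 infected
Step 4: +5 new -> 17 infected
Step 5: +5 new -> 22 infected
Step 6: +6 new -> 28 infected
Step 7: +3 new -> 31 infected
Step 8: +1 new -> 32 infected
Step 9: +0 new -> 32 infected

Answer: 9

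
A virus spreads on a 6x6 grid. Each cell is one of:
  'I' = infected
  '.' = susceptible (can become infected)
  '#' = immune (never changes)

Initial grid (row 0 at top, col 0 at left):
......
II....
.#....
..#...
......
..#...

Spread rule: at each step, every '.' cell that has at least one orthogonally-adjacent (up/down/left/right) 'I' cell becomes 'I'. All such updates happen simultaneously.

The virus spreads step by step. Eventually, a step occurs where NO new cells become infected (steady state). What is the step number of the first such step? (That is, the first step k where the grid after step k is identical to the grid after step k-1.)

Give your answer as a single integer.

Answer: 9

Derivation:
Step 0 (initial): 2 infected
Step 1: +4 new -> 6 infected
Step 2: +4 new -> 10 infected
Step 3: +5 new -> 15 infected
Step 4: +6 new -> 21 infected
Step 5: +6 new -> 27 infected
Step 6: +3 new -> 30 infected
Step 7: +2 new -> 32 infected
Step 8: +1 new -> 33 infected
Step 9: +0 new -> 33 infected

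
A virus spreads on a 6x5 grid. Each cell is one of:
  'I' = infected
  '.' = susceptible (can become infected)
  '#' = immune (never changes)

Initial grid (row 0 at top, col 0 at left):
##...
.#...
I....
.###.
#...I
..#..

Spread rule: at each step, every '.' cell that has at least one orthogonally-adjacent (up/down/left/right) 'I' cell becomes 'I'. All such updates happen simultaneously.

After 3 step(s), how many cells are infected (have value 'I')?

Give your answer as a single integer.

Answer: 16

Derivation:
Step 0 (initial): 2 infected
Step 1: +6 new -> 8 infected
Step 2: +4 new -> 12 infected
Step 3: +4 new -> 16 infected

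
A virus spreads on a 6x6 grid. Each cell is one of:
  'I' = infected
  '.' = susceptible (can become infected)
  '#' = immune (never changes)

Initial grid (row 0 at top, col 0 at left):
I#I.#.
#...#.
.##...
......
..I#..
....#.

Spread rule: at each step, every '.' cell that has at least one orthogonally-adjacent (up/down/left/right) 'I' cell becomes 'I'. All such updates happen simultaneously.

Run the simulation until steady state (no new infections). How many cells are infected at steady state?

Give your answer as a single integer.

Step 0 (initial): 3 infected
Step 1: +5 new -> 8 infected
Step 2: +7 new -> 15 infected
Step 3: +4 new -> 19 infected
Step 4: +4 new -> 23 infected
Step 5: +2 new -> 25 infected
Step 6: +2 new -> 27 infected
Step 7: +1 new -> 28 infected
Step 8: +0 new -> 28 infected

Answer: 28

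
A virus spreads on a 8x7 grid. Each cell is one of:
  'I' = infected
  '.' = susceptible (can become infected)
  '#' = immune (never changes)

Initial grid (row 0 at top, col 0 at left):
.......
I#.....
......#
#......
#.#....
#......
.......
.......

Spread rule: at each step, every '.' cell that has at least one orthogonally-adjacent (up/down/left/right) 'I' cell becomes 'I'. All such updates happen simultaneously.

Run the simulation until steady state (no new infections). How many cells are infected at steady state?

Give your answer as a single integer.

Step 0 (initial): 1 infected
Step 1: +2 new -> 3 infected
Step 2: +2 new -> 5 infected
Step 3: +3 new -> 8 infected
Step 4: +5 new -> 13 infected
Step 5: +5 new -> 18 infected
Step 6: +7 new -> 25 infected
Step 7: +8 new -> 33 infected
Step 8: +7 new -> 40 infected
Step 9: +4 new -> 44 infected
Step 10: +3 new -> 47 infected
Step 11: +2 new -> 49 infected
Step 12: +1 new -> 50 infected
Step 13: +0 new -> 50 infected

Answer: 50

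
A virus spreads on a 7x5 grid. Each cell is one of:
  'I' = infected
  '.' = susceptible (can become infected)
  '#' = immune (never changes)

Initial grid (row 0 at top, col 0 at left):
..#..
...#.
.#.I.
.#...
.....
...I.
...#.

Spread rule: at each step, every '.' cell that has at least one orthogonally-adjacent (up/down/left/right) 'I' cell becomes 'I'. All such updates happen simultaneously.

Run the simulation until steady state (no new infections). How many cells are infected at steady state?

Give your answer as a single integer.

Answer: 30

Derivation:
Step 0 (initial): 2 infected
Step 1: +6 new -> 8 infected
Step 2: +9 new -> 17 infected
Step 3: +5 new -> 22 infected
Step 4: +5 new -> 27 infected
Step 5: +3 new -> 30 infected
Step 6: +0 new -> 30 infected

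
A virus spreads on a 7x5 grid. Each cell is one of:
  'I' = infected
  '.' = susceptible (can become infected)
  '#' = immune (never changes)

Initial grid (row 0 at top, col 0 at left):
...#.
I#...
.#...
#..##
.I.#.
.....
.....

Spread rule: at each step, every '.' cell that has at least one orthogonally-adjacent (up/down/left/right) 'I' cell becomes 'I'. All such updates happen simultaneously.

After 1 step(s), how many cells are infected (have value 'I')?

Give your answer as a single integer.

Step 0 (initial): 2 infected
Step 1: +6 new -> 8 infected

Answer: 8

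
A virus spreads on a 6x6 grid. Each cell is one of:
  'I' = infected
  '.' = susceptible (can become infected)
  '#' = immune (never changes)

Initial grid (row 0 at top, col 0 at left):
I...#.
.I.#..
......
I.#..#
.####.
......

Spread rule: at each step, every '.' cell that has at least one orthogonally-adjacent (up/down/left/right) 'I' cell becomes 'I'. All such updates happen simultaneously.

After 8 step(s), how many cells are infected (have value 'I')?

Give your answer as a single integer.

Answer: 28

Derivation:
Step 0 (initial): 3 infected
Step 1: +7 new -> 10 infected
Step 2: +3 new -> 13 infected
Step 3: +3 new -> 16 infected
Step 4: +3 new -> 19 infected
Step 5: +4 new -> 23 infected
Step 6: +2 new -> 25 infected
Step 7: +2 new -> 27 infected
Step 8: +1 new -> 28 infected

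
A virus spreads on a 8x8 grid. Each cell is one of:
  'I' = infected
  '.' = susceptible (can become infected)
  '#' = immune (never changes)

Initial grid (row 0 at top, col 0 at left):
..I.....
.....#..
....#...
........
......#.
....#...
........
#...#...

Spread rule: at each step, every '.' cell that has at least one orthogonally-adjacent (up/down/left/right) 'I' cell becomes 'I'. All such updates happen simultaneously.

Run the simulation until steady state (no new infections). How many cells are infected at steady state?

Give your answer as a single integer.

Answer: 58

Derivation:
Step 0 (initial): 1 infected
Step 1: +3 new -> 4 infected
Step 2: +5 new -> 9 infected
Step 3: +6 new -> 15 infected
Step 4: +5 new -> 20 infected
Step 5: +7 new -> 27 infected
Step 6: +8 new -> 35 infected
Step 7: +8 new -> 43 infected
Step 8: +6 new -> 49 infected
Step 9: +3 new -> 52 infected
Step 10: +3 new -> 55 infected
Step 11: +2 new -> 57 infected
Step 12: +1 new -> 58 infected
Step 13: +0 new -> 58 infected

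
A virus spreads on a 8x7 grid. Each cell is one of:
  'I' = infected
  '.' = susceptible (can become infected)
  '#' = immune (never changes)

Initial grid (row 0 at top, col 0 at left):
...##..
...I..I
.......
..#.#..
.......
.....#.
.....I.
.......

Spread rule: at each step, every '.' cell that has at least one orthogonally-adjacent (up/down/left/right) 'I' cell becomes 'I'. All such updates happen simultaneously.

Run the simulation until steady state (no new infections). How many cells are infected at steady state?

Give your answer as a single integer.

Step 0 (initial): 3 infected
Step 1: +9 new -> 12 infected
Step 2: +13 new -> 25 infected
Step 3: +10 new -> 35 infected
Step 4: +8 new -> 43 infected
Step 5: +5 new -> 48 infected
Step 6: +3 new -> 51 infected
Step 7: +0 new -> 51 infected

Answer: 51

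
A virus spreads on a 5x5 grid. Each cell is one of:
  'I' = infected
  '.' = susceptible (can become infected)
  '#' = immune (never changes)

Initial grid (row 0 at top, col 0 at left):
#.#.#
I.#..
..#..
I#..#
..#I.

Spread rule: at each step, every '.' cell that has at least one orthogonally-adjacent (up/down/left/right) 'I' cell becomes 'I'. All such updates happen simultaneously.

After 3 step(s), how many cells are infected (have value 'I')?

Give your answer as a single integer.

Answer: 15

Derivation:
Step 0 (initial): 3 infected
Step 1: +5 new -> 8 infected
Step 2: +5 new -> 13 infected
Step 3: +2 new -> 15 infected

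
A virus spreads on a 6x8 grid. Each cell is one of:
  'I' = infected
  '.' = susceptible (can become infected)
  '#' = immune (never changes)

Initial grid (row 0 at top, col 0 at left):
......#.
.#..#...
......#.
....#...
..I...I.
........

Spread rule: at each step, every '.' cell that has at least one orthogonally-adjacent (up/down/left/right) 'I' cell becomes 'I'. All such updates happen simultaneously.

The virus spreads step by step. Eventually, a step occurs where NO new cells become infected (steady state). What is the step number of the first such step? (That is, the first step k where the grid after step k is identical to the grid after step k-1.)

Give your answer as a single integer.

Step 0 (initial): 2 infected
Step 1: +8 new -> 10 infected
Step 2: +11 new -> 21 infected
Step 3: +8 new -> 29 infected
Step 4: +6 new -> 35 infected
Step 5: +6 new -> 41 infected
Step 6: +2 new -> 43 infected
Step 7: +0 new -> 43 infected

Answer: 7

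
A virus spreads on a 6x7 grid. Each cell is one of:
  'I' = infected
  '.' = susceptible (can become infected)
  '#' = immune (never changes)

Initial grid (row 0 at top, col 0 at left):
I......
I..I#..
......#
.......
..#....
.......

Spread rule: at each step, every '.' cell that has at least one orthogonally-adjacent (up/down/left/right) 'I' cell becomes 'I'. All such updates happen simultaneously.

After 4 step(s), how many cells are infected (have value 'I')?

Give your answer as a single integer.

Answer: 30

Derivation:
Step 0 (initial): 3 infected
Step 1: +6 new -> 9 infected
Step 2: +7 new -> 16 infected
Step 3: +7 new -> 23 infected
Step 4: +7 new -> 30 infected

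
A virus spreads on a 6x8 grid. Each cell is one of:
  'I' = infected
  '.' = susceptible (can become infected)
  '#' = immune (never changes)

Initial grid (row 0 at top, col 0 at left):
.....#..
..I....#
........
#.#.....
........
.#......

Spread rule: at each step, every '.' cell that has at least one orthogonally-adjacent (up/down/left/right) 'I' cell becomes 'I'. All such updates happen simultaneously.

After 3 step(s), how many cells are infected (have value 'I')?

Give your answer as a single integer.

Answer: 18

Derivation:
Step 0 (initial): 1 infected
Step 1: +4 new -> 5 infected
Step 2: +6 new -> 11 infected
Step 3: +7 new -> 18 infected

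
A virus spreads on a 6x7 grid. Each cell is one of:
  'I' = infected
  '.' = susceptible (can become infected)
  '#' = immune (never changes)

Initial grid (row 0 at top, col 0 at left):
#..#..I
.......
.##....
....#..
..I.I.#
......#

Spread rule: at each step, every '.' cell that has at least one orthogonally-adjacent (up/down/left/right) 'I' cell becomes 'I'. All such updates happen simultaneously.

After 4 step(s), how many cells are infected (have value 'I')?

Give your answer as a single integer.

Step 0 (initial): 3 infected
Step 1: +8 new -> 11 infected
Step 2: +10 new -> 21 infected
Step 3: +6 new -> 27 infected
Step 4: +3 new -> 30 infected

Answer: 30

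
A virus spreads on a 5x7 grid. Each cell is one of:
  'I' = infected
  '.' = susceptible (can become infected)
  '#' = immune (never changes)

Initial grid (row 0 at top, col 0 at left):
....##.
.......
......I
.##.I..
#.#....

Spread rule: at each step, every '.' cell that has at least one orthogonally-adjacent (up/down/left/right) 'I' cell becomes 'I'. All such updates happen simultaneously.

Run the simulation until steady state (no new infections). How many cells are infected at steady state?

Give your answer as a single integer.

Step 0 (initial): 2 infected
Step 1: +7 new -> 9 infected
Step 2: +7 new -> 16 infected
Step 3: +2 new -> 18 infected
Step 4: +3 new -> 21 infected
Step 5: +3 new -> 24 infected
Step 6: +3 new -> 27 infected
Step 7: +1 new -> 28 infected
Step 8: +0 new -> 28 infected

Answer: 28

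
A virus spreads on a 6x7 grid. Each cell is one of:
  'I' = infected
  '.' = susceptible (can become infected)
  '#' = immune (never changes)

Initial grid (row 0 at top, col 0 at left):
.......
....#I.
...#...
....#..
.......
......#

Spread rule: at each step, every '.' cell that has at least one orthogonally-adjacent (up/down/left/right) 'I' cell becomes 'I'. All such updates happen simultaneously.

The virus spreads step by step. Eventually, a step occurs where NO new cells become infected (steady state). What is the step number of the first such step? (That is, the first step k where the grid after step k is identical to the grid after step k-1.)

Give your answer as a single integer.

Step 0 (initial): 1 infected
Step 1: +3 new -> 4 infected
Step 2: +5 new -> 9 infected
Step 3: +3 new -> 12 infected
Step 4: +5 new -> 17 infected
Step 5: +4 new -> 21 infected
Step 6: +6 new -> 27 infected
Step 7: +5 new -> 32 infected
Step 8: +4 new -> 36 infected
Step 9: +2 new -> 38 infected
Step 10: +0 new -> 38 infected

Answer: 10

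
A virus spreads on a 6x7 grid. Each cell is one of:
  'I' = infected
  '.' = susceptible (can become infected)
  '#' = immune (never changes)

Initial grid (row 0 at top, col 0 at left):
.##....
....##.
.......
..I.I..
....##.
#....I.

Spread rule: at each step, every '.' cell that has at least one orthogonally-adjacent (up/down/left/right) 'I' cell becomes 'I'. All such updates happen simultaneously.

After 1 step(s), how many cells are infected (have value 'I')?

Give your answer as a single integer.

Step 0 (initial): 3 infected
Step 1: +8 new -> 11 infected

Answer: 11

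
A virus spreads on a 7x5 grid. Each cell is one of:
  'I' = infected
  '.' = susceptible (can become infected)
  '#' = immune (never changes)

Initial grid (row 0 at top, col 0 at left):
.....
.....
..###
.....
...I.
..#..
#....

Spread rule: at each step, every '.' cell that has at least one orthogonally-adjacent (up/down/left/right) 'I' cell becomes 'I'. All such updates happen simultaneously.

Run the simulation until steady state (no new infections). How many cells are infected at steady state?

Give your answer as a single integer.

Step 0 (initial): 1 infected
Step 1: +4 new -> 5 infected
Step 2: +5 new -> 10 infected
Step 3: +5 new -> 15 infected
Step 4: +4 new -> 19 infected
Step 5: +2 new -> 21 infected
Step 6: +3 new -> 24 infected
Step 7: +3 new -> 27 infected
Step 8: +2 new -> 29 infected
Step 9: +1 new -> 30 infected
Step 10: +0 new -> 30 infected

Answer: 30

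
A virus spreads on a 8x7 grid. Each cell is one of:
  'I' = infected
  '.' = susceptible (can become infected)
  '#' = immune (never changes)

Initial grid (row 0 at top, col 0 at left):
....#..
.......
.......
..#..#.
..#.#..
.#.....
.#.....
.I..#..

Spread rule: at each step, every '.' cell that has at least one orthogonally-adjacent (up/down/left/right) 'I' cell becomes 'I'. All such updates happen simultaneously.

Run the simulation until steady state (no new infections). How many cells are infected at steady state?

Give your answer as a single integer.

Answer: 48

Derivation:
Step 0 (initial): 1 infected
Step 1: +2 new -> 3 infected
Step 2: +3 new -> 6 infected
Step 3: +3 new -> 9 infected
Step 4: +3 new -> 12 infected
Step 5: +5 new -> 17 infected
Step 6: +6 new -> 23 infected
Step 7: +7 new -> 30 infected
Step 8: +6 new -> 36 infected
Step 9: +6 new -> 42 infected
Step 10: +3 new -> 45 infected
Step 11: +2 new -> 47 infected
Step 12: +1 new -> 48 infected
Step 13: +0 new -> 48 infected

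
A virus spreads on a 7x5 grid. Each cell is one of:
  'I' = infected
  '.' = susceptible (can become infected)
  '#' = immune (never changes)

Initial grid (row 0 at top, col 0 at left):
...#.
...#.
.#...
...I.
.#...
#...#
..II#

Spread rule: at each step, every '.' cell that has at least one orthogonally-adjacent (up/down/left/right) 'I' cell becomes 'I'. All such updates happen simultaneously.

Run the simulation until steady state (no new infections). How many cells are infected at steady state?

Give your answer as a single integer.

Step 0 (initial): 3 infected
Step 1: +7 new -> 10 infected
Step 2: +7 new -> 17 infected
Step 3: +3 new -> 20 infected
Step 4: +5 new -> 25 infected
Step 5: +2 new -> 27 infected
Step 6: +1 new -> 28 infected
Step 7: +0 new -> 28 infected

Answer: 28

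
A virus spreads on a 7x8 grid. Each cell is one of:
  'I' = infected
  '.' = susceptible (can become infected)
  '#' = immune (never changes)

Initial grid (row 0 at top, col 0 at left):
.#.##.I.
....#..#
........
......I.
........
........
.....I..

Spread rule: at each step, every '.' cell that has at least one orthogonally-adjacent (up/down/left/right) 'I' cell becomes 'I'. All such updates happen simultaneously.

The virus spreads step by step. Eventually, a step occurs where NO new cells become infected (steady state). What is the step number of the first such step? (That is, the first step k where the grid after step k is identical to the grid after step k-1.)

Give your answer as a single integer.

Step 0 (initial): 3 infected
Step 1: +10 new -> 13 infected
Step 2: +10 new -> 23 infected
Step 3: +6 new -> 29 infected
Step 4: +5 new -> 34 infected
Step 5: +6 new -> 40 infected
Step 6: +5 new -> 45 infected
Step 7: +4 new -> 49 infected
Step 8: +1 new -> 50 infected
Step 9: +1 new -> 51 infected
Step 10: +0 new -> 51 infected

Answer: 10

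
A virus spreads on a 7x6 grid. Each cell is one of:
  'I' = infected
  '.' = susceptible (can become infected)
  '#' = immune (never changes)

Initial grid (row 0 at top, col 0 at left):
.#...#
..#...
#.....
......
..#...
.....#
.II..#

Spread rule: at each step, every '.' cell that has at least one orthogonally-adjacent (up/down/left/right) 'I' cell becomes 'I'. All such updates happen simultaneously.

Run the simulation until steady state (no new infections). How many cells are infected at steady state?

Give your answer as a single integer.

Step 0 (initial): 2 infected
Step 1: +4 new -> 6 infected
Step 2: +4 new -> 10 infected
Step 3: +4 new -> 14 infected
Step 4: +5 new -> 19 infected
Step 5: +5 new -> 24 infected
Step 6: +4 new -> 28 infected
Step 7: +4 new -> 32 infected
Step 8: +3 new -> 35 infected
Step 9: +0 new -> 35 infected

Answer: 35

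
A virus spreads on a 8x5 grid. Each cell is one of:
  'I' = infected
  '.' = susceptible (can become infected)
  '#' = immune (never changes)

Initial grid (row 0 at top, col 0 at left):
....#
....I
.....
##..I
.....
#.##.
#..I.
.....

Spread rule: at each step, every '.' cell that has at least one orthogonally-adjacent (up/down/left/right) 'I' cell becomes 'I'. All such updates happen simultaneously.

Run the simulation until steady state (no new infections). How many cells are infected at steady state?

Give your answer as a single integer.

Answer: 33

Derivation:
Step 0 (initial): 3 infected
Step 1: +7 new -> 10 infected
Step 2: +9 new -> 19 infected
Step 3: +6 new -> 25 infected
Step 4: +5 new -> 30 infected
Step 5: +3 new -> 33 infected
Step 6: +0 new -> 33 infected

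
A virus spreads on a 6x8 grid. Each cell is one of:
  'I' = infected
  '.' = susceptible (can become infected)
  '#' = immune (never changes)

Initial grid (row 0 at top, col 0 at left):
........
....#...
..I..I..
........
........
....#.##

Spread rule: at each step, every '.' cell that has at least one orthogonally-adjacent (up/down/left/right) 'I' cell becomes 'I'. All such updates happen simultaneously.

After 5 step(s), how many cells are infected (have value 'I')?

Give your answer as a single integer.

Step 0 (initial): 2 infected
Step 1: +8 new -> 10 infected
Step 2: +13 new -> 23 infected
Step 3: +14 new -> 37 infected
Step 4: +6 new -> 43 infected
Step 5: +1 new -> 44 infected

Answer: 44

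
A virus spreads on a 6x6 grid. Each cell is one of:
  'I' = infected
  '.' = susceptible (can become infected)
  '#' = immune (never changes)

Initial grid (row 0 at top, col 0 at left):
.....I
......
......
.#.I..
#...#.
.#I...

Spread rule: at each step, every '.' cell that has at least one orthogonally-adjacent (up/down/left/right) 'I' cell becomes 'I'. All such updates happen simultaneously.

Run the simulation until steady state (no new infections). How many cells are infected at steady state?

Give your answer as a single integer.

Step 0 (initial): 3 infected
Step 1: +8 new -> 11 infected
Step 2: +9 new -> 20 infected
Step 3: +5 new -> 25 infected
Step 4: +3 new -> 28 infected
Step 5: +3 new -> 31 infected
Step 6: +0 new -> 31 infected

Answer: 31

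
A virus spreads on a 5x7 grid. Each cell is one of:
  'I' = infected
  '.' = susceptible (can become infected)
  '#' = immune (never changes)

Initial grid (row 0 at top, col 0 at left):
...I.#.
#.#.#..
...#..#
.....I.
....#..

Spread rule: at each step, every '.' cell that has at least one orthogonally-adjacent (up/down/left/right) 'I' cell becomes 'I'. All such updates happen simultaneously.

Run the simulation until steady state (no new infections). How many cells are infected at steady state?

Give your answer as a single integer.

Step 0 (initial): 2 infected
Step 1: +7 new -> 9 infected
Step 2: +5 new -> 14 infected
Step 3: +5 new -> 19 infected
Step 4: +5 new -> 24 infected
Step 5: +3 new -> 27 infected
Step 6: +1 new -> 28 infected
Step 7: +0 new -> 28 infected

Answer: 28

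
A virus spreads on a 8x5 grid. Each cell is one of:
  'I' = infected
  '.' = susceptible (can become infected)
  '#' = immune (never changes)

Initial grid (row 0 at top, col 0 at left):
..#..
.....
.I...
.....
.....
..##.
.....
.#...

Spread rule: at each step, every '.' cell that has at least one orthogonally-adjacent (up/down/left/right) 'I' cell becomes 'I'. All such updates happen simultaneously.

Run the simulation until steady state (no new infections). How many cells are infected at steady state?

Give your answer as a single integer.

Answer: 36

Derivation:
Step 0 (initial): 1 infected
Step 1: +4 new -> 5 infected
Step 2: +7 new -> 12 infected
Step 3: +7 new -> 19 infected
Step 4: +6 new -> 25 infected
Step 5: +4 new -> 29 infected
Step 6: +4 new -> 33 infected
Step 7: +2 new -> 35 infected
Step 8: +1 new -> 36 infected
Step 9: +0 new -> 36 infected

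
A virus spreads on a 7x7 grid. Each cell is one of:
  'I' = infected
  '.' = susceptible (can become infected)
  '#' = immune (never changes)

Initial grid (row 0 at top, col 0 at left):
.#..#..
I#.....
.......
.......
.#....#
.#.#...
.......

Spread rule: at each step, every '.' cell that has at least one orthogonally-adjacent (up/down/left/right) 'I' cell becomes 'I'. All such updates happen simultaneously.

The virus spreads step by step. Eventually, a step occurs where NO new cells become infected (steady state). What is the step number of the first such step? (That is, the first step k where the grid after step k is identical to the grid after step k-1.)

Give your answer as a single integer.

Answer: 12

Derivation:
Step 0 (initial): 1 infected
Step 1: +2 new -> 3 infected
Step 2: +2 new -> 5 infected
Step 3: +3 new -> 8 infected
Step 4: +4 new -> 12 infected
Step 5: +6 new -> 18 infected
Step 6: +7 new -> 25 infected
Step 7: +5 new -> 30 infected
Step 8: +6 new -> 36 infected
Step 9: +3 new -> 39 infected
Step 10: +2 new -> 41 infected
Step 11: +1 new -> 42 infected
Step 12: +0 new -> 42 infected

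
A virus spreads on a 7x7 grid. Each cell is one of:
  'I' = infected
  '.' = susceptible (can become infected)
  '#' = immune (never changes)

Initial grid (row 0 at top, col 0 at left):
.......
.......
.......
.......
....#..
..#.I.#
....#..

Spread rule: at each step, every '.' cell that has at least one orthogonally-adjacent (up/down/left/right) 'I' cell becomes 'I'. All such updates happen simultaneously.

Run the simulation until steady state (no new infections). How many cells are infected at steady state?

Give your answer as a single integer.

Answer: 45

Derivation:
Step 0 (initial): 1 infected
Step 1: +2 new -> 3 infected
Step 2: +4 new -> 7 infected
Step 3: +6 new -> 13 infected
Step 4: +7 new -> 20 infected
Step 5: +9 new -> 29 infected
Step 6: +8 new -> 37 infected
Step 7: +5 new -> 42 infected
Step 8: +2 new -> 44 infected
Step 9: +1 new -> 45 infected
Step 10: +0 new -> 45 infected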